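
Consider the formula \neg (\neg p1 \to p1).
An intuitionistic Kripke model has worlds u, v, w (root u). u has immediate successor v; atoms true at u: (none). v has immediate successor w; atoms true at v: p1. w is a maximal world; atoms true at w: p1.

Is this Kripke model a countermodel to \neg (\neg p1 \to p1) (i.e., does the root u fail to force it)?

u \nVdash \neg (\neg p1 \to p1) since u is accessible from u and u \Vdash \neg p1 \to p1.
u \Vdash \neg p1 \to p1 vacuously: no world accessible from u forces the antecedent \neg p1.
So the root u does not force \neg (\neg p1 \to p1); the model is a countermodel.

Yes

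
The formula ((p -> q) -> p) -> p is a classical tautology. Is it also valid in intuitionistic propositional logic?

This is Peirce's law, which is not intuitionistically valid.
A Kripke countermodel: worlds 0, 1; order generated by 0 <= 1; atoms true at each world — 0:{}; 1:{p}.
0 ||-/- ((p -> q) -> p) -> p: already at 0 itself, 0 ||- (p -> q) -> p but 0 ||-/- p.
0 lacks atom p, so 0 ||-/- p.
So the root 0 does not force the formula.

No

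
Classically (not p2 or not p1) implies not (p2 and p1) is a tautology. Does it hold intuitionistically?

Yes

This is a constructively valid De Morgan direction (disjunction of negations to negated conjunction), which is intuitionistically derivable.
If not p2 holds at a world then no accessible world forces p2, hence none forces p2 and p1; likewise for not p1.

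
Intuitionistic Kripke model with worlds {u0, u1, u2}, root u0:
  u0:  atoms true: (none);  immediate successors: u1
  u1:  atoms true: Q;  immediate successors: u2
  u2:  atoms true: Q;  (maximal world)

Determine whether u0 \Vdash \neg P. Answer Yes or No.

Yes

u0 \Vdash \neg P: no world accessible from u0 forces P.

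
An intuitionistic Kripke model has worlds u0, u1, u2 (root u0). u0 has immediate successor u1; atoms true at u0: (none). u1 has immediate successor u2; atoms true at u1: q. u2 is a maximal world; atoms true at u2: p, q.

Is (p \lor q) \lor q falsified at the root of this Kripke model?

Yes

u0 \nVdash (p \lor q) \lor q: neither disjunct is forced at u0.
u0 \nVdash p \lor q: neither disjunct is forced at u0.
u0 lacks atom p, so u0 \nVdash p.
So the root u0 does not force (p \lor q) \lor q; the model is a countermodel.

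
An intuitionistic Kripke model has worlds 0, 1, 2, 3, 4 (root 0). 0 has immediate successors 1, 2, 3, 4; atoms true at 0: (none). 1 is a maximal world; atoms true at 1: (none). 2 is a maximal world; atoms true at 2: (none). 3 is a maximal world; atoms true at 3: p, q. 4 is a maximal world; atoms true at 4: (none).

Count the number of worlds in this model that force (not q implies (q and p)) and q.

0: does not force it — 0 does not force (not q implies (q and p)) and q since 0 fails not q implies (q and p).
1: does not force it — 1 does not force (not q implies (q and p)) and q since 1 fails not q implies (q and p).
2: does not force it — 2 does not force (not q implies (q and p)) and q since 2 fails not q implies (q and p).
3: forces it.
4: does not force it.
Worlds forcing the formula: {3}.

1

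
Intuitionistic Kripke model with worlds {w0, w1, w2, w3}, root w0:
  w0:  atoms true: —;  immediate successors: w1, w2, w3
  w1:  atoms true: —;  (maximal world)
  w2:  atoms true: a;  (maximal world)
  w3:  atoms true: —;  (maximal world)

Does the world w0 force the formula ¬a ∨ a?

w0 ⊮ ¬a ∨ a: neither disjunct is forced at w0.
w0 ⊮ ¬a since w2 is accessible from w0 and w2 ⊩ a.

No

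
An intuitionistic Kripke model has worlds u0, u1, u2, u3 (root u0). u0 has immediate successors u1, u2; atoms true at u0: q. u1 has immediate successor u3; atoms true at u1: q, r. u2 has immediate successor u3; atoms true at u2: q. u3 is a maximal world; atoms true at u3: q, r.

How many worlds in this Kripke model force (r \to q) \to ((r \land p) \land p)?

u0: does not force it — u0 \nVdash (r \to q) \to ((r \land p) \land p): already at u0 itself, u0 \Vdash r \to q but u0 \nVdash (r \land p) \land p.
u1: does not force it.
u2: does not force it.
u3: does not force it.
Worlds forcing the formula: { }.

0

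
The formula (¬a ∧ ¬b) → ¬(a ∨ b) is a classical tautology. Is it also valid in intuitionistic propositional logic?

Yes

This is a constructively valid De Morgan direction (conjunction of negations to negated disjunction), which is intuitionistically derivable.
If both ¬a and ¬b hold at a world, no accessible world forces a or forces b, so none forces a ∨ b.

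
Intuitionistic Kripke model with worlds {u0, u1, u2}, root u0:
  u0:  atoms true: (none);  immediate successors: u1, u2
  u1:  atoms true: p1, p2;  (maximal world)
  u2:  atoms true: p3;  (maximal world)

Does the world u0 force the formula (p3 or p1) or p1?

u0 does not force (p3 or p1) or p1: neither disjunct is forced at u0.
u0 does not force p3 or p1: neither disjunct is forced at u0.
u0 lacks atom p3, so u0 does not force p3.

No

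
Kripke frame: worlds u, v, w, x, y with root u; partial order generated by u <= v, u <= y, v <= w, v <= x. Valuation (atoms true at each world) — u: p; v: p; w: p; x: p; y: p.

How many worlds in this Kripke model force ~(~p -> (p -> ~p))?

0

u: does not force it — u ||-/- ~(~p -> (p -> ~p)) since u is accessible from u and u ||- ~p -> (p -> ~p).
v: does not force it — v ||-/- ~(~p -> (p -> ~p)) since v is accessible from v and v ||- ~p -> (p -> ~p).
w: does not force it.
x: does not force it.
y: does not force it.
Worlds forcing the formula: { }.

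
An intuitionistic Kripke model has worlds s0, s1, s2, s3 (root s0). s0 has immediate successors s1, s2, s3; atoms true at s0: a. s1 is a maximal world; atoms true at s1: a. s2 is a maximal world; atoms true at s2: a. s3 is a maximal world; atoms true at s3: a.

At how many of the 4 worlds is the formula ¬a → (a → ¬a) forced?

4

s0: forces it.
s1: forces it.
s2: forces it.
s3: forces it.
Worlds forcing the formula: {s0, s1, s2, s3}.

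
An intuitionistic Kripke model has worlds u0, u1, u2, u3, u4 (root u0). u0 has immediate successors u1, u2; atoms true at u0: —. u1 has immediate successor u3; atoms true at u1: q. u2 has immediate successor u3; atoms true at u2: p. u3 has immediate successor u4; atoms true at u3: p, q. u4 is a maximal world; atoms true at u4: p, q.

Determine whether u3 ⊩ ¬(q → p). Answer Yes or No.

No

u3 ⊮ ¬(q → p) since u3 is accessible from u3 and u3 ⊩ q → p.
u3 ⊩ q → p: every world accessible from u3 that forces q (namely u3, u4) also forces p.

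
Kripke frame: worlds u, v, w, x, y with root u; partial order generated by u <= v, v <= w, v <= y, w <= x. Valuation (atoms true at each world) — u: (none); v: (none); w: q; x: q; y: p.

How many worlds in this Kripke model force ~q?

1

u: does not force it — u ||-/- ~q since w is accessible from u and w ||- q.
v: does not force it — v ||-/- ~q since w is accessible from v and w ||- q.
w: does not force it.
x: does not force it.
y: forces it.
Worlds forcing the formula: {y}.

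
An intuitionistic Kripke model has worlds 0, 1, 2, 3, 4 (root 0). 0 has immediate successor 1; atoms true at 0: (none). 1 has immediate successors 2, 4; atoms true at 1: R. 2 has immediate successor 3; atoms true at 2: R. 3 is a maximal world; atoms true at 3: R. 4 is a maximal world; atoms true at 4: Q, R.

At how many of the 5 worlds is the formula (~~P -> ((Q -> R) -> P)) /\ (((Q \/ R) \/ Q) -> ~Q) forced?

2

0: does not force it — 0 ||-/- (~~P -> ((Q -> R) -> P)) /\ (((Q \/ R) \/ Q) -> ~Q) since 0 fails ((Q \/ R) \/ Q) -> ~Q.
1: does not force it.
2: forces it.
3: forces it.
4: does not force it.
Worlds forcing the formula: {2, 3}.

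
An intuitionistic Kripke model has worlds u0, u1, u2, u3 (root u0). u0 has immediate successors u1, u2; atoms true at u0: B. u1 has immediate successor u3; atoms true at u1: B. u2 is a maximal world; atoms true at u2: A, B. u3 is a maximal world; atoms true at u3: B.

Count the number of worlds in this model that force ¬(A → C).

1

u0: does not force it — u0 ⊮ ¬(A → C) since u1 is accessible from u0 and u1 ⊩ A → C.
u1: does not force it.
u2: forces it.
u3: does not force it.
Worlds forcing the formula: {u2}.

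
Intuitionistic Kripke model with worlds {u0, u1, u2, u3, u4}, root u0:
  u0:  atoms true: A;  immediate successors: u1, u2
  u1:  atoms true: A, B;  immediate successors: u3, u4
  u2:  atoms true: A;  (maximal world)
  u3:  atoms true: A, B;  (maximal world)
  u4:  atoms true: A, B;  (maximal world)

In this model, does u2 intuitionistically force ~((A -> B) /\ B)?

Yes

u2 ||- ~((A -> B) /\ B): no world accessible from u2 forces (A -> B) /\ B.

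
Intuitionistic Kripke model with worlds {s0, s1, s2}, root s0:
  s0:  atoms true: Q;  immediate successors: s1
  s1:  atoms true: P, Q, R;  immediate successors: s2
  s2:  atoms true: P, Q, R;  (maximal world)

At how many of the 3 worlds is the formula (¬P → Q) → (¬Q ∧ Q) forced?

0

s0: does not force it — s0 ⊮ (¬P → Q) → (¬Q ∧ Q): already at s0 itself, s0 ⊩ ¬P → Q but s0 ⊮ ¬Q ∧ Q.
s1: does not force it — s1 ⊮ (¬P → Q) → (¬Q ∧ Q): already at s1 itself, s1 ⊩ ¬P → Q but s1 ⊮ ¬Q ∧ Q.
s2: does not force it.
Worlds forcing the formula: { }.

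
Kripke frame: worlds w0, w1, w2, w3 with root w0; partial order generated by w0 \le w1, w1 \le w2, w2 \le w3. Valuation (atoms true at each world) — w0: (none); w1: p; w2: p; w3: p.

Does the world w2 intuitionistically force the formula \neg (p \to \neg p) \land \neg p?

No

w2 \nVdash \neg (p \to \neg p) \land \neg p since w2 fails \neg p.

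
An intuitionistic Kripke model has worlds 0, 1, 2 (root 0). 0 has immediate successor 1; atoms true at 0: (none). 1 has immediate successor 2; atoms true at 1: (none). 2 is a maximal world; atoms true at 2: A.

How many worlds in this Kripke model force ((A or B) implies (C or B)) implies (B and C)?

0: forces it.
1: forces it.
2: forces it.
Worlds forcing the formula: {0, 1, 2}.

3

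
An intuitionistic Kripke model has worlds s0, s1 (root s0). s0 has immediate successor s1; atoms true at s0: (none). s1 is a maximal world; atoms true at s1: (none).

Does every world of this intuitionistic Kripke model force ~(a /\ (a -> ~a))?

Yes

s0 ||- ~(a /\ (a -> ~a)): no world accessible from s0 forces a /\ (a -> ~a).
Since the root s0 forces ~(a /\ (a -> ~a)) and forcing is persistent (monotone upward), every world forces it.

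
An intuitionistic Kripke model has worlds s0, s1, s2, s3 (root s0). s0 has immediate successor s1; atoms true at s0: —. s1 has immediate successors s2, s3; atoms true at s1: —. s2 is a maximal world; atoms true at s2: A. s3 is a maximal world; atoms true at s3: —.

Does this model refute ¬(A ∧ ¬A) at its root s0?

No

s0 ⊩ ¬(A ∧ ¬A): no world accessible from s0 forces A ∧ ¬A.
So the root s0 forces ¬(A ∧ ¬A); the model is not a countermodel.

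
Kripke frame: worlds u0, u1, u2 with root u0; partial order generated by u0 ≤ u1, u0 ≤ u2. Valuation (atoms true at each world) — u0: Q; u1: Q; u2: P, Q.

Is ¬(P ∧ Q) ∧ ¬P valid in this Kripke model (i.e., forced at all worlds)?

Not every world: u0 ⊮ ¬(P ∧ Q) ∧ ¬P.
u0 ⊮ ¬(P ∧ Q) ∧ ¬P since u0 fails ¬(P ∧ Q).

No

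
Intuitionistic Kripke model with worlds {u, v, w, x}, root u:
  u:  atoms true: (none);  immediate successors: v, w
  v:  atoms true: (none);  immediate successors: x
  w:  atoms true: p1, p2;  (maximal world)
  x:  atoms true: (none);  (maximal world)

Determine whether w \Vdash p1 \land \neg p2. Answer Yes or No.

No

w \nVdash p1 \land \neg p2 since w fails \neg p2.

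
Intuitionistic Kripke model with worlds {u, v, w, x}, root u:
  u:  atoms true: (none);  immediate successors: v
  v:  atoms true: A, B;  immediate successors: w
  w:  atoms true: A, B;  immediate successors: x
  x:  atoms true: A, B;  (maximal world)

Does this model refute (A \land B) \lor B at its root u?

u \nVdash (A \land B) \lor B: neither disjunct is forced at u.
u \nVdash A \land B since u fails A.
So the root u does not force (A \land B) \lor B; the model is a countermodel.

Yes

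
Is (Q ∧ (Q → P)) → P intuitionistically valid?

This is modus ponens in implicational form, which is intuitionistically derivable.
If a world forces Q and Q → P, then applying the implication at that world (which is accessible from itself) gives P.

Yes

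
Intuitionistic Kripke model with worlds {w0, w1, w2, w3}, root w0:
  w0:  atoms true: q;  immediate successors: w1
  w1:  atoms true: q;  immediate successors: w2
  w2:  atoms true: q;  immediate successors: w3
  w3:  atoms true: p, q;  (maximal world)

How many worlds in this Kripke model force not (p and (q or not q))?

w0: does not force it — w0 does not force not (p and (q or not q)) since w3 is accessible from w0 and w3 forces p and (q or not q).
w1: does not force it — w1 does not force not (p and (q or not q)) since w3 is accessible from w1 and w3 forces p and (q or not q).
w2: does not force it.
w3: does not force it.
Worlds forcing the formula: { }.

0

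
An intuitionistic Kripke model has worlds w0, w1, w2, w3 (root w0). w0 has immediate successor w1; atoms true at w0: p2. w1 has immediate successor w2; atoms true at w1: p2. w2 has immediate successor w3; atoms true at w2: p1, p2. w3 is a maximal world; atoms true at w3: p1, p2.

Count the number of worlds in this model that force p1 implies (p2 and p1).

w0: forces it.
w1: forces it.
w2: forces it.
w3: forces it.
Worlds forcing the formula: {w0, w1, w2, w3}.

4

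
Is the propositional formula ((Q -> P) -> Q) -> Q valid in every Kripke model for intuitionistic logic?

No

This is Peirce's law, which is not intuitionistically valid.
A Kripke countermodel: worlds a, b; order generated by a <= b; atoms true at each world — a:{}; b:{Q}.
a ||-/- ((Q -> P) -> Q) -> Q: already at a itself, a ||- (Q -> P) -> Q but a ||-/- Q.
a lacks atom Q, so a ||-/- Q.
So the root a does not force the formula.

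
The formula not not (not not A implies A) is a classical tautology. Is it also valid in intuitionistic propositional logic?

This is the double negation of double-negation elimination, which is intuitionistically derivable.
By Glivenko's theorem the double negation of any classical propositional tautology is intuitionistically provable; not not A implies A is classically a tautology.

Yes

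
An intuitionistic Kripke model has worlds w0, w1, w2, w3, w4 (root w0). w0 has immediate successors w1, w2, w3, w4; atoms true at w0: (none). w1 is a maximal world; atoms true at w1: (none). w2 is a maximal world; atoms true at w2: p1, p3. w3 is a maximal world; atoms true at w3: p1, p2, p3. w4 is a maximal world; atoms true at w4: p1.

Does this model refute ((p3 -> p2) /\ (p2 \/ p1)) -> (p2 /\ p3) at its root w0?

Yes

w0 ||-/- ((p3 -> p2) /\ (p2 \/ p1)) -> (p2 /\ p3): at the accessible world w4, w4 ||- (p3 -> p2) /\ (p2 \/ p1) but w4 ||-/- p2 /\ p3.
w4 ||-/- p2 /\ p3 since w4 fails p2.
So the root w0 does not force ((p3 -> p2) /\ (p2 \/ p1)) -> (p2 /\ p3); the model is a countermodel.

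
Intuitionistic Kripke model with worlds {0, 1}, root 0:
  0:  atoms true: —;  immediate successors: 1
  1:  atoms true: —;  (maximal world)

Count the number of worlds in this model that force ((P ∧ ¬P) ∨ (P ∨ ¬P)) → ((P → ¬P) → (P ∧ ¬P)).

0

0: does not force it — 0 ⊮ ((P ∧ ¬P) ∨ (P ∨ ¬P)) → ((P → ¬P) → (P ∧ ¬P)): already at 0 itself, 0 ⊩ (P ∧ ¬P) ∨ (P ∨ ¬P) but 0 ⊮ (P → ¬P) → (P ∧ ¬P).
1: does not force it — 1 ⊮ ((P ∧ ¬P) ∨ (P ∨ ¬P)) → ((P → ¬P) → (P ∧ ¬P)): already at 1 itself, 1 ⊩ (P ∧ ¬P) ∨ (P ∨ ¬P) but 1 ⊮ (P → ¬P) → (P ∧ ¬P).
Worlds forcing the formula: { }.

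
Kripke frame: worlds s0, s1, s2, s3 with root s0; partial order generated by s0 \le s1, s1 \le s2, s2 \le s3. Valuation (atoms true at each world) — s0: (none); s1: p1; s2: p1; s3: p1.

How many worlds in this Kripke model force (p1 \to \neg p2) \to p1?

s0: does not force it — s0 \nVdash (p1 \to \neg p2) \to p1: already at s0 itself, s0 \Vdash p1 \to \neg p2 but s0 \nVdash p1.
s1: forces it.
s2: forces it.
s3: forces it.
Worlds forcing the formula: {s1, s2, s3}.

3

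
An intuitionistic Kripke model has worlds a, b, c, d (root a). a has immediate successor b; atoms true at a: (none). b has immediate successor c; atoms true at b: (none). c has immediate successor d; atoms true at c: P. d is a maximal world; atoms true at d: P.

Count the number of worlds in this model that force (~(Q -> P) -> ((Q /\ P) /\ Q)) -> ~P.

0

a: does not force it — a ||-/- (~(Q -> P) -> ((Q /\ P) /\ Q)) -> ~P: already at a itself, a ||- ~(Q -> P) -> ((Q /\ P) /\ Q) but a ||-/- ~P.
b: does not force it — b ||-/- (~(Q -> P) -> ((Q /\ P) /\ Q)) -> ~P: already at b itself, b ||- ~(Q -> P) -> ((Q /\ P) /\ Q) but b ||-/- ~P.
c: does not force it.
d: does not force it.
Worlds forcing the formula: { }.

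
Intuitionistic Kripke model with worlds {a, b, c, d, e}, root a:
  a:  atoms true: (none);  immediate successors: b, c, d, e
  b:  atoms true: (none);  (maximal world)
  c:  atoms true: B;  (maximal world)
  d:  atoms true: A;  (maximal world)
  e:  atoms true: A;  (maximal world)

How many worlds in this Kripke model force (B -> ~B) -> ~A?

2

a: does not force it — a ||-/- (B -> ~B) -> ~A: at the accessible world d, d ||- B -> ~B but d ||-/- ~A.
b: forces it.
c: forces it.
d: does not force it — d ||-/- (B -> ~B) -> ~A: already at d itself, d ||- B -> ~B but d ||-/- ~A.
e: does not force it — e ||-/- (B -> ~B) -> ~A: already at e itself, e ||- B -> ~B but e ||-/- ~A.
Worlds forcing the formula: {b, c}.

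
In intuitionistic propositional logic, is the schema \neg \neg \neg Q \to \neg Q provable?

Yes

This is triple-negation reduction, which is intuitionistically derivable.
Assume \neg \neg \neg Q and suppose Q. Then \neg \neg Q (double-negation introduction), contradicting \neg \neg \neg Q. So \neg Q.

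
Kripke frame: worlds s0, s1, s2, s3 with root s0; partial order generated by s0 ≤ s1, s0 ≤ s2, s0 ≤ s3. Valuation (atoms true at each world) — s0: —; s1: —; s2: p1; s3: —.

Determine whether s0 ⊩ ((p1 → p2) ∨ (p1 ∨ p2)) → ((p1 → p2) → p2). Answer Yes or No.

s0 ⊮ ((p1 → p2) ∨ (p1 ∨ p2)) → ((p1 → p2) → p2): at the accessible world s1, s1 ⊩ (p1 → p2) ∨ (p1 ∨ p2) but s1 ⊮ (p1 → p2) → p2.
s1 ⊮ (p1 → p2) → p2: already at s1 itself, s1 ⊩ p1 → p2 but s1 ⊮ p2.
s1 lacks atom p2, so s1 ⊮ p2.

No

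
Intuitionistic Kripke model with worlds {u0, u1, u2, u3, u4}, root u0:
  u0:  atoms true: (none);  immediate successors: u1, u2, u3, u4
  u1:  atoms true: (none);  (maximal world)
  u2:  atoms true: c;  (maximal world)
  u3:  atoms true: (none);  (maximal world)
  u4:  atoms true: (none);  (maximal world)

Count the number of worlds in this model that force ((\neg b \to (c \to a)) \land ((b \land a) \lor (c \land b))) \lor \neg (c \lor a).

3

u0: does not force it — u0 \nVdash ((\neg b \to (c \to a)) \land ((b \land a) \lor (c \land b))) \lor \neg (c \lor a): neither disjunct is forced at u0.
u1: forces it.
u2: does not force it — u2 \nVdash ((\neg b \to (c \to a)) \land ((b \land a) \lor (c \land b))) \lor \neg (c \lor a): neither disjunct is forced at u2.
u3: forces it.
u4: forces it.
Worlds forcing the formula: {u1, u3, u4}.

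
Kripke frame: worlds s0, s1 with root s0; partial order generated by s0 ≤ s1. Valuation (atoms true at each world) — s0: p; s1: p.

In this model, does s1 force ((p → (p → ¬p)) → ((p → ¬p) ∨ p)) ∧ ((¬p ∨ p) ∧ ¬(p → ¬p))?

s1 ⊩ ((p → (p → ¬p)) → ((p → ¬p) ∨ p)) ∧ ((¬p ∨ p) ∧ ¬(p → ¬p)) since s1 forces both conjuncts.

Yes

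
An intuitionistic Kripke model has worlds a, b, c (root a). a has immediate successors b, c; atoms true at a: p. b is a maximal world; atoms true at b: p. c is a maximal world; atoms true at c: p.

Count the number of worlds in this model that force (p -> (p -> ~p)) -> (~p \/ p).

3

a: forces it.
b: forces it.
c: forces it.
Worlds forcing the formula: {a, b, c}.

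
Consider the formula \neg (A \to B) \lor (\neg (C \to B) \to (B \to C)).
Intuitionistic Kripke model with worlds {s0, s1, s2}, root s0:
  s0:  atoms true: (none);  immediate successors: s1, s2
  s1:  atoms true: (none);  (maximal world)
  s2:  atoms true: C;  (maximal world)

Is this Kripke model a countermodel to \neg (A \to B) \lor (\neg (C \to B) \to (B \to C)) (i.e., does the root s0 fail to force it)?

s0 \Vdash \neg (A \to B) \lor (\neg (C \to B) \to (B \to C)) via the disjunct \neg (C \to B) \to (B \to C).
So the root s0 forces \neg (A \to B) \lor (\neg (C \to B) \to (B \to C)); the model is not a countermodel.

No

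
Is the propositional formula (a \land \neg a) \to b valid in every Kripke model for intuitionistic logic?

This is an instance of ex falso quodlibet, which is intuitionistically derivable.
No world can force both a and \neg a, so the antecedent a \land \neg a is never forced and the implication holds vacuously at every world.

Yes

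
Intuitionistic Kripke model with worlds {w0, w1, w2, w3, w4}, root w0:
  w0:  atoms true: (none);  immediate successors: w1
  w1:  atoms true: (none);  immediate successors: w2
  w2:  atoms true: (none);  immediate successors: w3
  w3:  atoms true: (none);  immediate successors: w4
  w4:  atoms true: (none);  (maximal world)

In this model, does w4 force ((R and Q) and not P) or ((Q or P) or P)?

No

w4 does not force ((R and Q) and not P) or ((Q or P) or P): neither disjunct is forced at w4.
w4 does not force (R and Q) and not P since w4 fails R and Q.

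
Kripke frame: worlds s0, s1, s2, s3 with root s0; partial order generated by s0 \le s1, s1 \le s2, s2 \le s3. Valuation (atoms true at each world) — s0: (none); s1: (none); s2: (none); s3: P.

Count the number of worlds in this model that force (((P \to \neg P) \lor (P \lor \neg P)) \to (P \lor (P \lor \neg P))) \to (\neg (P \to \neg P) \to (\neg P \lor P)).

1

s0: does not force it — s0 \nVdash (((P \to \neg P) \lor (P \lor \neg P)) \to (P \lor (P \lor \neg P))) \to (\neg (P \to \neg P) \to (\neg P \lor P)): already at s0 itself, s0 \Vdash ((P \to \neg P) \lor (P \lor \neg P)) \to (P \lor (P \lor \neg P)) but s0 \nVdash \neg (P \to \neg P) \to (\neg P \lor P).
s1: does not force it — s1 \nVdash (((P \to \neg P) \lor (P \lor \neg P)) \to (P \lor (P \lor \neg P))) \to (\neg (P \to \neg P) \to (\neg P \lor P)): already at s1 itself, s1 \Vdash ((P \to \neg P) \lor (P \lor \neg P)) \to (P \lor (P \lor \neg P)) but s1 \nVdash \neg (P \to \neg P) \to (\neg P \lor P).
s2: does not force it.
s3: forces it.
Worlds forcing the formula: {s3}.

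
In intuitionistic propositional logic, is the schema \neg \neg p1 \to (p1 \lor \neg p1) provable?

This is a variant of double-negation elimination (deriving excluded middle from double negation), which is not intuitionistically valid.
A Kripke countermodel: worlds w0, w1; order generated by w0 \le w1; atoms true at each world — w0:{}; w1:{p1}.
w0 \nVdash \neg \neg p1 \to (p1 \lor \neg p1): already at w0 itself, w0 \Vdash \neg \neg p1 but w0 \nVdash p1 \lor \neg p1.
w0 \nVdash p1 \lor \neg p1: neither disjunct is forced at w0.
w0 lacks atom p1, so w0 \nVdash p1.
So the root w0 does not force the formula.

No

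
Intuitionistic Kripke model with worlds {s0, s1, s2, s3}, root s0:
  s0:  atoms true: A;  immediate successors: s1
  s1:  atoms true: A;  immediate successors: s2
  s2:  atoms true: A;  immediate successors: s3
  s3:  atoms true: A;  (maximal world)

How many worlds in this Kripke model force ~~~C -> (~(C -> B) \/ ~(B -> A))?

0

s0: does not force it — s0 ||-/- ~~~C -> (~(C -> B) \/ ~(B -> A)): already at s0 itself, s0 ||- ~~~C but s0 ||-/- ~(C -> B) \/ ~(B -> A).
s1: does not force it — s1 ||-/- ~~~C -> (~(C -> B) \/ ~(B -> A)): already at s1 itself, s1 ||- ~~~C but s1 ||-/- ~(C -> B) \/ ~(B -> A).
s2: does not force it — s2 ||-/- ~~~C -> (~(C -> B) \/ ~(B -> A)): already at s2 itself, s2 ||- ~~~C but s2 ||-/- ~(C -> B) \/ ~(B -> A).
s3: does not force it.
Worlds forcing the formula: { }.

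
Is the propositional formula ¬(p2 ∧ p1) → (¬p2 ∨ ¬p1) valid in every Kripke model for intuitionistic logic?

No

This is the constructively invalid direction of De Morgan's law for conjunction, which is not intuitionistically valid.
A Kripke countermodel: worlds 0, 1, 2; order generated by 0 ≤ 1, 0 ≤ 2; atoms true at each world — 0:{}; 1:{p2}; 2:{p1}.
0 ⊮ ¬(p2 ∧ p1) → (¬p2 ∨ ¬p1): already at 0 itself, 0 ⊩ ¬(p2 ∧ p1) but 0 ⊮ ¬p2 ∨ ¬p1.
0 ⊮ ¬p2 ∨ ¬p1: neither disjunct is forced at 0.
0 ⊮ ¬p2 since 1 is accessible from 0 and 1 ⊩ p2.
So the root 0 does not force the formula.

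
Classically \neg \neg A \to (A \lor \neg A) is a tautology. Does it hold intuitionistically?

No

This is a variant of double-negation elimination (deriving excluded middle from double negation), which is not intuitionistically valid.
A Kripke countermodel: worlds w0, w1; order generated by w0 \le w1; atoms true at each world — w0:{}; w1:{A}.
w0 \nVdash \neg \neg A \to (A \lor \neg A): already at w0 itself, w0 \Vdash \neg \neg A but w0 \nVdash A \lor \neg A.
w0 \nVdash A \lor \neg A: neither disjunct is forced at w0.
w0 lacks atom A, so w0 \nVdash A.
So the root w0 does not force the formula.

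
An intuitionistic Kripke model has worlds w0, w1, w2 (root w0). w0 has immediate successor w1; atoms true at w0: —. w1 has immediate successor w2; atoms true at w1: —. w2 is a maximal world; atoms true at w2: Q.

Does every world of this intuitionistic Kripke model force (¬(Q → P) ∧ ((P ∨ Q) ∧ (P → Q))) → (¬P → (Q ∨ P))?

Yes

w0 ⊩ (¬(Q → P) ∧ ((P ∨ Q) ∧ (P → Q))) → (¬P → (Q ∨ P)): every world accessible from w0 that forces ¬(Q → P) ∧ ((P ∨ Q) ∧ (P → Q)) (namely w2) also forces ¬P → (Q ∨ P).
Since the root w0 forces (¬(Q → P) ∧ ((P ∨ Q) ∧ (P → Q))) → (¬P → (Q ∨ P)) and forcing is persistent (monotone upward), every world forces it.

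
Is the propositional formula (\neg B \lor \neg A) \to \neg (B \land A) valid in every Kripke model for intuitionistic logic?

This is a constructively valid De Morgan direction (disjunction of negations to negated conjunction), which is intuitionistically derivable.
If \neg B holds at a world then no accessible world forces B, hence none forces B \land A; likewise for \neg A.

Yes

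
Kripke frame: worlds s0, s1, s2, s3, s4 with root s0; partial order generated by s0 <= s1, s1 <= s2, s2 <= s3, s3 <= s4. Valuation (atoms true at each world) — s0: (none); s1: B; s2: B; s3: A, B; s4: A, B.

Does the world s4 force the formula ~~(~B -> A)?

s4 ||- ~~(~B -> A): no world accessible from s4 forces ~(~B -> A).

Yes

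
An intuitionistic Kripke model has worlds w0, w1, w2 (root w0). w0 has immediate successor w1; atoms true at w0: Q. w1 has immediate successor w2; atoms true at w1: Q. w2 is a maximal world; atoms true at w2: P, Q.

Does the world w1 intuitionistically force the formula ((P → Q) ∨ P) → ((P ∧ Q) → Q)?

w1 ⊩ ((P → Q) ∨ P) → ((P ∧ Q) → Q): every world accessible from w1 that forces (P → Q) ∨ P (namely w1, w2) also forces (P ∧ Q) → Q.

Yes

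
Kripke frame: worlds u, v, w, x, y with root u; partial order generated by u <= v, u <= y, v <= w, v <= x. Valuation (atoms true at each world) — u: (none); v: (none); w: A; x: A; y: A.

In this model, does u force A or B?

No

u does not force A or B: neither disjunct is forced at u.
u lacks atom A, so u does not force A.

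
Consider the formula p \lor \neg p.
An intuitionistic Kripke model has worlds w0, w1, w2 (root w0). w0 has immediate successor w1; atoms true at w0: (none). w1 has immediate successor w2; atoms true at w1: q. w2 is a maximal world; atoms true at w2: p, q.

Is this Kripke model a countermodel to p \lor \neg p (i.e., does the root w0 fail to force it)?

Yes

w0 \nVdash p \lor \neg p: neither disjunct is forced at w0.
w0 lacks atom p, so w0 \nVdash p.
So the root w0 does not force p \lor \neg p; the model is a countermodel.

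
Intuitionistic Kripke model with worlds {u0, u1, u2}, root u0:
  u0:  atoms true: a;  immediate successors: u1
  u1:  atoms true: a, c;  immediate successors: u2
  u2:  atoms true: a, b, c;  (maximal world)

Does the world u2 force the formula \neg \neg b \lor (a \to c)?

Yes

u2 \Vdash \neg \neg b \lor (a \to c) via the disjunct \neg \neg b.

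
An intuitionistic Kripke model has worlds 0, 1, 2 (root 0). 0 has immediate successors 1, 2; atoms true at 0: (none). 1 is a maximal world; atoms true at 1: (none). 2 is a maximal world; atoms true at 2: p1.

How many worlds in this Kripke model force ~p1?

1

0: does not force it — 0 ||-/- ~p1 since 2 is accessible from 0 and 2 ||- p1.
1: forces it.
2: does not force it.
Worlds forcing the formula: {1}.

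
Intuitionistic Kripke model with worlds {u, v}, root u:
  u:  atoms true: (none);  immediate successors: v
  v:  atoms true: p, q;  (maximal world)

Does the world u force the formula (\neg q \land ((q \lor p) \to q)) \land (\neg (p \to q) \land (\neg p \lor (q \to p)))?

u \nVdash (\neg q \land ((q \lor p) \to q)) \land (\neg (p \to q) \land (\neg p \lor (q \to p))) since u fails \neg q \land ((q \lor p) \to q).

No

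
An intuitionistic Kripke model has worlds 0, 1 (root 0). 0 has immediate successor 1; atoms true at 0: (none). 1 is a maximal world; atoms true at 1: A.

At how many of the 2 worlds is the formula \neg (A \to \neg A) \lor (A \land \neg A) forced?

0: forces it.
1: forces it.
Worlds forcing the formula: {0, 1}.

2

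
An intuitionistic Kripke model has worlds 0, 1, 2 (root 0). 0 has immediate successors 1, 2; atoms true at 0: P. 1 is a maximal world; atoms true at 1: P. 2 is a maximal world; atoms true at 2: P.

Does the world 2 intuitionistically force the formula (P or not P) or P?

Yes

2 forces (P or not P) or P via the disjunct P or not P.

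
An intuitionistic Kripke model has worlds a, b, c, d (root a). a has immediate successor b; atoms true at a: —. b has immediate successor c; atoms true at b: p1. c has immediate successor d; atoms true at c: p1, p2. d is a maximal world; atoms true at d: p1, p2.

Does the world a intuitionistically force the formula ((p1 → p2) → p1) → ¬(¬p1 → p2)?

No

a ⊮ ((p1 → p2) → p1) → ¬(¬p1 → p2): already at a itself, a ⊩ (p1 → p2) → p1 but a ⊮ ¬(¬p1 → p2).
a ⊮ ¬(¬p1 → p2) since a is accessible from a and a ⊩ ¬p1 → p2.
a ⊩ ¬p1 → p2 vacuously: no world accessible from a forces the antecedent ¬p1.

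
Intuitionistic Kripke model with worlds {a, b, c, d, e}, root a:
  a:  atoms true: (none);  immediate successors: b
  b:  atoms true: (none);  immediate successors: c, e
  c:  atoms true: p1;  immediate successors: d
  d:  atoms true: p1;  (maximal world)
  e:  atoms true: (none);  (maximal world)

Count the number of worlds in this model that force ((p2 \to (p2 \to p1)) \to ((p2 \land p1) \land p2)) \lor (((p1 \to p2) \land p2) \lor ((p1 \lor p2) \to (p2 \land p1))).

1

a: does not force it — a \nVdash ((p2 \to (p2 \to p1)) \to ((p2 \land p1) \land p2)) \lor (((p1 \to p2) \land p2) \lor ((p1 \lor p2) \to (p2 \land p1))): neither disjunct is forced at a.
b: does not force it — b \nVdash ((p2 \to (p2 \to p1)) \to ((p2 \land p1) \land p2)) \lor (((p1 \to p2) \land p2) \lor ((p1 \lor p2) \to (p2 \land p1))): neither disjunct is forced at b.
c: does not force it — c \nVdash ((p2 \to (p2 \to p1)) \to ((p2 \land p1) \land p2)) \lor (((p1 \to p2) \land p2) \lor ((p1 \lor p2) \to (p2 \land p1))): neither disjunct is forced at c.
d: does not force it.
e: forces it.
Worlds forcing the formula: {e}.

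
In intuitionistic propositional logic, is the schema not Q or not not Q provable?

This is the weak law of excluded middle, which is not intuitionistically valid.
A Kripke countermodel: worlds a, b, c; order generated by a <= b, a <= c; atoms true at each world — a:{}; b:{Q}; c:{}.
a does not force not Q or not not Q: neither disjunct is forced at a.
a does not force not Q since b is accessible from a and b forces Q.
So the root a does not force the formula.

No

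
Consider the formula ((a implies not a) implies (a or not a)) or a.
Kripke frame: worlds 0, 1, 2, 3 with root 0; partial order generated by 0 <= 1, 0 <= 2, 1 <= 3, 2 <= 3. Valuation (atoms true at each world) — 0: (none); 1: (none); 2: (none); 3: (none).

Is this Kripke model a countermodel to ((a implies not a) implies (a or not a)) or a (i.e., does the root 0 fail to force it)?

No

0 forces ((a implies not a) implies (a or not a)) or a via the disjunct (a implies not a) implies (a or not a).
So the root 0 forces ((a implies not a) implies (a or not a)) or a; the model is not a countermodel.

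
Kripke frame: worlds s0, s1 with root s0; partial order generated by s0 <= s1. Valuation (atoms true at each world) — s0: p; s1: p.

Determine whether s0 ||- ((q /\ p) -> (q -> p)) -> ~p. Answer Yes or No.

s0 ||-/- ((q /\ p) -> (q -> p)) -> ~p: already at s0 itself, s0 ||- (q /\ p) -> (q -> p) but s0 ||-/- ~p.
s0 ||-/- ~p since s0 is accessible from s0 and s0 ||- p.

No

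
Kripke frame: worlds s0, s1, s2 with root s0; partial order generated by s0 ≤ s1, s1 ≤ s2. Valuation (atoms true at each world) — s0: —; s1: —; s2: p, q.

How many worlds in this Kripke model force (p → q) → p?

s0: does not force it — s0 ⊮ (p → q) → p: already at s0 itself, s0 ⊩ p → q but s0 ⊮ p.
s1: does not force it — s1 ⊮ (p → q) → p: already at s1 itself, s1 ⊩ p → q but s1 ⊮ p.
s2: forces it.
Worlds forcing the formula: {s2}.

1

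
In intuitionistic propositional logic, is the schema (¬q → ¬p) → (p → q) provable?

This is the converse of contraposition, which is not intuitionistically valid.
A Kripke countermodel: worlds s0, s1; order generated by s0 ≤ s1; atoms true at each world — s0:{p}; s1:{p,q}.
s0 ⊮ (¬q → ¬p) → (p → q): already at s0 itself, s0 ⊩ ¬q → ¬p but s0 ⊮ p → q.
s0 ⊮ p → q: already at s0 itself, s0 ⊩ p but s0 ⊮ q.
s0 lacks atom q, so s0 ⊮ q.
So the root s0 does not force the formula.

No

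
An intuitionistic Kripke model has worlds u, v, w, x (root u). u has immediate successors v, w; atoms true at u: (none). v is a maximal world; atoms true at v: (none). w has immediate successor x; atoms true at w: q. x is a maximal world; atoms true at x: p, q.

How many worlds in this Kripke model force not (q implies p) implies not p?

4

u: forces it.
v: forces it.
w: forces it.
x: forces it.
Worlds forcing the formula: {u, v, w, x}.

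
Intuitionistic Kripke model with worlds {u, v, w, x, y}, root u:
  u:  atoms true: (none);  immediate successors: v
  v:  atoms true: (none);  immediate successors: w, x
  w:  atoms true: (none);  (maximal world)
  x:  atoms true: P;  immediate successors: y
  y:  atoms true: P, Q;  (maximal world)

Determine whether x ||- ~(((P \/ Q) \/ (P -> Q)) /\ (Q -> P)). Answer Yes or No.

No

x ||-/- ~(((P \/ Q) \/ (P -> Q)) /\ (Q -> P)) since x is accessible from x and x ||- ((P \/ Q) \/ (P -> Q)) /\ (Q -> P).
x ||- ((P \/ Q) \/ (P -> Q)) /\ (Q -> P) since x forces both conjuncts.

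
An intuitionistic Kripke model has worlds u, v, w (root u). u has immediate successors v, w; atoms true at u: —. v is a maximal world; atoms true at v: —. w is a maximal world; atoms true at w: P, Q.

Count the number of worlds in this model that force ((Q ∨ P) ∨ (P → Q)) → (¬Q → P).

1

u: does not force it — u ⊮ ((Q ∨ P) ∨ (P → Q)) → (¬Q → P): already at u itself, u ⊩ (Q ∨ P) ∨ (P → Q) but u ⊮ ¬Q → P.
v: does not force it.
w: forces it.
Worlds forcing the formula: {w}.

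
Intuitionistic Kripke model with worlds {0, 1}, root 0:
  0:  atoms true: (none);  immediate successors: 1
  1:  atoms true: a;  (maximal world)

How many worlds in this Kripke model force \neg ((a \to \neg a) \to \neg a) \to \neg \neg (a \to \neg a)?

0: forces it.
1: forces it.
Worlds forcing the formula: {0, 1}.

2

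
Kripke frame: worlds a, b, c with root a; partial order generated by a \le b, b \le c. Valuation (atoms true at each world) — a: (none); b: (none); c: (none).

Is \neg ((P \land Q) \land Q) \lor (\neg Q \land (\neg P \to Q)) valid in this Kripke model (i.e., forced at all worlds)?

a \Vdash \neg ((P \land Q) \land Q) \lor (\neg Q \land (\neg P \to Q)) via the disjunct \neg ((P \land Q) \land Q).
Since the root a forces \neg ((P \land Q) \land Q) \lor (\neg Q \land (\neg P \to Q)) and forcing is persistent (monotone upward), every world forces it.

Yes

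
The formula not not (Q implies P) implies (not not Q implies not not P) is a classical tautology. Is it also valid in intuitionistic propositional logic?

Yes

This is the distribution of double negation over implication, which is intuitionistically derivable.
Assume not not (Q implies P) and not not Q; suppose not P. Then Q implies P would give not Q (by contraposition), contradicting not not Q; so not (Q implies P), contradicting not not (Q implies P). Hence not not P.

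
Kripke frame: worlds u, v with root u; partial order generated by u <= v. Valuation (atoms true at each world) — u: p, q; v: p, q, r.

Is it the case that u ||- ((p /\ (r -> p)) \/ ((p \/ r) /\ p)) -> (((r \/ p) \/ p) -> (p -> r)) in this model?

No

u ||-/- ((p /\ (r -> p)) \/ ((p \/ r) /\ p)) -> (((r \/ p) \/ p) -> (p -> r)): already at u itself, u ||- (p /\ (r -> p)) \/ ((p \/ r) /\ p) but u ||-/- ((r \/ p) \/ p) -> (p -> r).
u ||-/- ((r \/ p) \/ p) -> (p -> r): already at u itself, u ||- (r \/ p) \/ p but u ||-/- p -> r.
u ||-/- p -> r: already at u itself, u ||- p but u ||-/- r.
u lacks atom r, so u ||-/- r.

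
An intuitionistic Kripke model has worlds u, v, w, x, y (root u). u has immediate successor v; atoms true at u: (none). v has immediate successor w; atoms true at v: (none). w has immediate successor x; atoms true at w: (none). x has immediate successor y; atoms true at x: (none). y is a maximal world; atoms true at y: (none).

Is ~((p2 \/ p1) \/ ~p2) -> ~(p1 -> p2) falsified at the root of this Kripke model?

No

u ||- ~((p2 \/ p1) \/ ~p2) -> ~(p1 -> p2) vacuously: no world accessible from u forces the antecedent ~((p2 \/ p1) \/ ~p2).
So the root u forces ~((p2 \/ p1) \/ ~p2) -> ~(p1 -> p2); the model is not a countermodel.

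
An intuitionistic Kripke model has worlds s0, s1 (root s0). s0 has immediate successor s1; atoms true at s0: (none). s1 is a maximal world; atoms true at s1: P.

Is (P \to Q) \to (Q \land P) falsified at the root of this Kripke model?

s0 \Vdash (P \to Q) \to (Q \land P) vacuously: no world accessible from s0 forces the antecedent P \to Q.
So the root s0 forces (P \to Q) \to (Q \land P); the model is not a countermodel.

No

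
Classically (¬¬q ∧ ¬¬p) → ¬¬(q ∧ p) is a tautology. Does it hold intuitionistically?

Yes

This is the distribution of double negation over conjunction, which is intuitionistically derivable.
Assume ¬¬q, ¬¬p, and ¬(q ∧ p). From q we'd get ¬p (since q ∧ p is refuted), contradicting ¬¬p; so ¬q, contradicting ¬¬q.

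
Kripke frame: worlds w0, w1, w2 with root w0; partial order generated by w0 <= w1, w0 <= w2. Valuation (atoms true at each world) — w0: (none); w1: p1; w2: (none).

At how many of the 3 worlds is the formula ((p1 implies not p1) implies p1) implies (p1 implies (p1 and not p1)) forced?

w0: does not force it — w0 does not force ((p1 implies not p1) implies p1) implies (p1 implies (p1 and not p1)): at the accessible world w1, w1 forces (p1 implies not p1) implies p1 but w1 does not force p1 implies (p1 and not p1).
w1: does not force it — w1 does not force ((p1 implies not p1) implies p1) implies (p1 implies (p1 and not p1)): already at w1 itself, w1 forces (p1 implies not p1) implies p1 but w1 does not force p1 implies (p1 and not p1).
w2: forces it.
Worlds forcing the formula: {w2}.

1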